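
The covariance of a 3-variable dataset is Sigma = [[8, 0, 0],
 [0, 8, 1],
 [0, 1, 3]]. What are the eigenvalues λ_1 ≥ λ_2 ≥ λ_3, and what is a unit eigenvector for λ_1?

Step 1 — characteristic polynomial p(λ) = det(λI - Sigma) = λ³ - tr·λ² + c_1·λ - det, where tr = trace, c_1 = sum of the principal 2×2 minors, det = det(Sigma):
  tr = 8 + 8 + 3 = 19,
  c_1 = (8·8 - (0)²) + (8·3 - (0)²) + (8·3 - (1)²) = 64 + 24 + 23 = 111,
  det = 8·(8·3 - (1)²) - (0)·((0)·3 - (1)·(0)) + (0)·((0)·(1) - 8·(0)) = 8·(23) - (0)·(0) + (0)·(0) = 184.
  So p(λ) = λ³ - 19λ² + 111λ - 184.
Step 2 — look for an integer root (rational root theorem: any rational root is an integer divisor of 184). Testing λ = 8:
  p(8) = 512 - 1216 + 888 - 184 = 0  ✓
  Dividing out (λ - 8): p(λ) = (λ - 8)(λ² - 11λ + 23).
Step 3 — remaining eigenvalues from the quadratic λ² - 11λ + 23 = 0:
  Δ = 11² - 4·23 = 121 - 92 = 29,  λ = (11 ± √29)/2 = (11 ± 5.3852)/2 ≈ 8.1926 or 2.8074.
  Sorted: λ_1 = 8.1926,  λ_2 = 8,  λ_3 = 2.8074  (check: sum = 19 = tr ✓).

Step 4 — unit eigenvector for λ_1 ≈ 8.1926: v spans the null space of (Sigma - λ_1 I), whose rows are
  r_1 = (-0.1926, 0, 0),  r_2 = (0, -0.1926, 1),  r_3 = (0, 1, -5.1926).
  v is orthogonal to every row, so take v ∝ r_1 × r_2 = ((0)·(1) - (0)·(-0.1926), (0)·(0) - (-0.1926)·(1), (-0.1926)·(-0.1926) - (0)·(0)) ≈ (0, 0.1926, 0.0371).
  Let u = (0, 0.1926, 0.0371).
  ||u|| = √((0)² + (0.1926)² + (0.0371)²) = √(0.0385) ≈ 0.1961,  v_1 = u/||u|| ≈ (0, 0.982, 0.1891) (||v_1|| = 1).

λ_1 = 8.1926,  λ_2 = 8,  λ_3 = 2.8074;  v_1 ≈ (0, 0.982, 0.1891)


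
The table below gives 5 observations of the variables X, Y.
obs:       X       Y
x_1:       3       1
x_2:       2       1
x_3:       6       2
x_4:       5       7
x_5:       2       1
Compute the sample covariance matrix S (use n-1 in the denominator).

Step 1 — column means:
  mean(X) = (3 + 2 + 6 + 5 + 2) / 5 = 18/5 = 3.6
  mean(Y) = (1 + 1 + 2 + 7 + 1) / 5 = 12/5 = 2.4

Step 2 — sample covariance S[i,j] = (1/(n-1)) · Σ_k (x_{k,i} - mean_i) · (x_{k,j} - mean_j), with n-1 = 4.
  S[X,X] = ((-0.6)·(-0.6) + (-1.6)·(-1.6) + (2.4)·(2.4) + (1.4)·(1.4) + (-1.6)·(-1.6)) / 4 = 13.2/4 = 3.3
  S[X,Y] = ((-0.6)·(-1.4) + (-1.6)·(-1.4) + (2.4)·(-0.4) + (1.4)·(4.6) + (-1.6)·(-1.4)) / 4 = 10.8/4 = 2.7
  S[Y,Y] = ((-1.4)·(-1.4) + (-1.4)·(-1.4) + (-0.4)·(-0.4) + (4.6)·(4.6) + (-1.4)·(-1.4)) / 4 = 27.2/4 = 6.8

S is symmetric (S[j,i] = S[i,j]). Assembling:

S = [[3.3, 2.7],
 [2.7, 6.8]]


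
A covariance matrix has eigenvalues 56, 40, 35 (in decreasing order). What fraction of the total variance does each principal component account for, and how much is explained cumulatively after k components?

Step 1 — total variance = trace(Sigma) = Σ λ_i = 56 + 40 + 35 = 131.

Step 2 — fraction explained by component i = λ_i / Σ λ:
  PC1: 56/131 = 0.4275
  PC2: 40/131 = 0.3053
  PC3: 35/131 = 0.2672

Step 3 — cumulative fraction after k components = (λ_1 + ... + λ_k) / Σ λ:
  k = 1: 56/131 = 0.4275
  k = 2: (56 + 40)/131 = 96/131 = 0.7328
  k = 3: (56 + 40 + 35)/131 = 131/131 = 1

Summary (fraction, with percent):

explained: PC1 0.4275 (42.75%), PC2 0.3053 (30.53%), PC3 0.2672 (26.72%);  cumulative: 0.4275, 0.7328, 1


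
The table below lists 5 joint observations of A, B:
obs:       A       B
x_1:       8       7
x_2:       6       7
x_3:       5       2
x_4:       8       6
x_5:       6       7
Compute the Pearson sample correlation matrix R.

Step 1 — column means:
  mean(A) = (8 + 6 + 5 + 8 + 6) / 5 = 33/5 = 6.6
  mean(B) = (7 + 7 + 2 + 6 + 7) / 5 = 29/5 = 5.8

Step 2 — sample variances and covariances s[i,j] = (1/(n-1)) · Σ_k (x_{k,i} - mean_i) · (x_{k,j} - mean_j), with n-1 = 4:
  s[A,A] = ((1.4)·(1.4) + (-0.6)·(-0.6) + (-1.6)·(-1.6) + (1.4)·(1.4) + (-0.6)·(-0.6)) / 4 = 7.2/4 = 1.8
  s[A,B] = ((1.4)·(1.2) + (-0.6)·(1.2) + (-1.6)·(-3.8) + (1.4)·(0.2) + (-0.6)·(1.2)) / 4 = 6.6/4 = 1.65
  s[B,B] = ((1.2)·(1.2) + (1.2)·(1.2) + (-3.8)·(-3.8) + (0.2)·(0.2) + (1.2)·(1.2)) / 4 = 18.8/4 = 4.7
  Sample standard deviations s_i = √(s[i,i]):
  s(A) = √(1.8) = 1.3416
  s(B) = √(4.7) = 2.1679

Step 3 — r_{ij} = s_{ij} / (s_i · s_j):
  r[A,A] = 1 (diagonal).
  r[A,B] = 1.65 / (1.3416 · 2.1679) = 1.65 / 2.9086 = 0.5673
  r[B,B] = 1 (diagonal).

R is symmetric with unit diagonal. Assembling:

R = [[1, 0.5673],
 [0.5673, 1]]


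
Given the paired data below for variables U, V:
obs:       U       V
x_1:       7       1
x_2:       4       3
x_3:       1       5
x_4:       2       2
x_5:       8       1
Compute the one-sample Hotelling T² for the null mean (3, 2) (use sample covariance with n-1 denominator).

Step 1 — sample mean vector:
  mean(U) = (7 + 4 + 1 + 2 + 8) / 5 = 22/5 = 4.4
  mean(V) = (1 + 3 + 5 + 2 + 1) / 5 = 12/5 = 2.4
  x̄ = (4.4, 2.4),  deviation x̄ - mu_0 = (4.4, 2.4) - (3, 2) = (1.4, 0.4).

Step 2 — sample covariance matrix, S[i,j] = (1/(n-1)) · Σ_k (x_{k,i} - mean_i) · (x_{k,j} - mean_j), divisor n-1 = 4:
  S[U,U] = ((2.6)·(2.6) + (-0.4)·(-0.4) + (-3.4)·(-3.4) + (-2.4)·(-2.4) + (3.6)·(3.6)) / 4 = 37.2/4 = 9.3
  S[U,V] = ((2.6)·(-1.4) + (-0.4)·(0.6) + (-3.4)·(2.6) + (-2.4)·(-0.4) + (3.6)·(-1.4)) / 4 = -16.8/4 = -4.2
  S[V,V] = ((-1.4)·(-1.4) + (0.6)·(0.6) + (2.6)·(2.6) + (-0.4)·(-0.4) + (-1.4)·(-1.4)) / 4 = 11.2/4 = 2.8
  S = [[9.3, -4.2],
 [-4.2, 2.8]].

Step 3 — invert S. det(S) = 9.3·2.8 - (-4.2)² = 8.4.
  S^{-1} = (1/det) · [[d, -b], [-b, a]] = [[0.3333, 0.5],
 [0.5, 1.1071]].

Step 4 — quadratic form (x̄ - mu_0)^T · S^{-1} · (x̄ - mu_0):
  S^{-1} · (x̄ - mu_0) = (0.6667, 1.1429),
  (x̄ - mu_0)^T · [...] = (1.4)·(0.6667) + (0.4)·(1.1429) = 1.3905.

Step 5 — scale by n: T² = 5 · 1.3905 = 6.9524.

T² ≈ 6.9524


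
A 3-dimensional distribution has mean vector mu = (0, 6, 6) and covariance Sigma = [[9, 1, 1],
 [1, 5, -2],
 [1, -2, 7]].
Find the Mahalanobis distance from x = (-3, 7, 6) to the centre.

Step 1 — centre the observation: (x - mu) = (-3, 1, 0).

Step 2 — invert Sigma (cofactor / det for 3×3, or solve directly):
  Sigma^{-1} = [[0.1179, -0.0342, -0.0266],
 [-0.0342, 0.2357, 0.0722],
 [-0.0266, 0.0722, 0.1673]].

Step 3 — form the quadratic (x - mu)^T · Sigma^{-1} · (x - mu):
  Sigma^{-1} · (x - mu) = (-0.3878, 0.3384, 0.1521).
  (x - mu)^T · [Sigma^{-1} · (x - mu)] = (-3)·(-0.3878) + (1)·(0.3384) + (0)·(0.1521) = 1.5019.

Step 4 — take square root: d = √(1.5019) ≈ 1.2255.

d(x, mu) = √(1.5019) ≈ 1.2255


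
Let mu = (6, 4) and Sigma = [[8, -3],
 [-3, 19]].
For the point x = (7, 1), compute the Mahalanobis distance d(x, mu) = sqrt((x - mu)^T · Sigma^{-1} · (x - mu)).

Step 1 — centre the observation: (x - mu) = (1, -3).

Step 2 — invert Sigma. det(Sigma) = 8·19 - (-3)² = 143.
  Sigma^{-1} = (1/det) · [[d, -b], [-b, a]] = [[0.1329, 0.021],
 [0.021, 0.0559]].

Step 3 — form the quadratic (x - mu)^T · Sigma^{-1} · (x - mu):
  Sigma^{-1} · (x - mu) = (0.0699, -0.1469).
  (x - mu)^T · [Sigma^{-1} · (x - mu)] = (1)·(0.0699) + (-3)·(-0.1469) = 0.5105.

Step 4 — take square root: d = √(0.5105) ≈ 0.7145.

d(x, mu) = √(0.5105) ≈ 0.7145


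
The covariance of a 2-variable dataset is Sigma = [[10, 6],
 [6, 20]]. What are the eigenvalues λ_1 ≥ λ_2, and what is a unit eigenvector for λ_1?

Step 1 — characteristic polynomial of 2×2 Sigma:
  det(Sigma - λI) = λ² - trace · λ + det = 0.
  trace = 10 + 20 = 30, det = 10·20 - (6)² = 164.
Step 2 — discriminant:
  Δ = trace² - 4·det = 900 - 656 = 244.
Step 3 — eigenvalues:
  λ = (trace ± √Δ)/2 = (30 ± 15.6205)/2,
  λ_1 = 22.8102,  λ_2 = 7.1898.

Step 4 — unit eigenvector for λ_1: solve (Sigma - λ_1 I)v = 0. First row:
  (10 - 22.8102)·v_x + (6)·v_y = 0, i.e. (-12.8102)·v_x + (6)·v_y = 0,
  so v ∝ (b, λ_1 - a) = (6, 12.8102) = u.
  ||u|| = √((6)² + (12.8102)²) = √(200.1025) ≈ 14.1458,
  v_1 = u/||u|| ≈ (0.4242, 0.9056) (||v_1|| = 1).

λ_1 = 22.8102,  λ_2 = 7.1898;  v_1 ≈ (0.4242, 0.9056)


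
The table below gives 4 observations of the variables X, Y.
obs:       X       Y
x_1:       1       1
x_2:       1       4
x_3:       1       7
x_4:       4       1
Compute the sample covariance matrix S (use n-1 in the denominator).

Step 1 — column means:
  mean(X) = (1 + 1 + 1 + 4) / 4 = 7/4 = 1.75
  mean(Y) = (1 + 4 + 7 + 1) / 4 = 13/4 = 3.25

Step 2 — sample covariance S[i,j] = (1/(n-1)) · Σ_k (x_{k,i} - mean_i) · (x_{k,j} - mean_j), with n-1 = 3.
  S[X,X] = ((-0.75)·(-0.75) + (-0.75)·(-0.75) + (-0.75)·(-0.75) + (2.25)·(2.25)) / 3 = 6.75/3 = 2.25
  S[X,Y] = ((-0.75)·(-2.25) + (-0.75)·(0.75) + (-0.75)·(3.75) + (2.25)·(-2.25)) / 3 = -6.75/3 = -2.25
  S[Y,Y] = ((-2.25)·(-2.25) + (0.75)·(0.75) + (3.75)·(3.75) + (-2.25)·(-2.25)) / 3 = 24.75/3 = 8.25

S is symmetric (S[j,i] = S[i,j]). Assembling:

S = [[2.25, -2.25],
 [-2.25, 8.25]]


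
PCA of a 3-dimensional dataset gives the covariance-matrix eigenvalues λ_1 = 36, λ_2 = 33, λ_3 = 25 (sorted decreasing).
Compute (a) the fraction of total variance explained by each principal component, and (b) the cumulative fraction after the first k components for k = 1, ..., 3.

Step 1 — total variance = trace(Sigma) = Σ λ_i = 36 + 33 + 25 = 94.

Step 2 — fraction explained by component i = λ_i / Σ λ:
  PC1: 36/94 = 0.383
  PC2: 33/94 = 0.3511
  PC3: 25/94 = 0.266

Step 3 — cumulative fraction after k components = (λ_1 + ... + λ_k) / Σ λ:
  k = 1: 36/94 = 0.383
  k = 2: (36 + 33)/94 = 69/94 = 0.734
  k = 3: (36 + 33 + 25)/94 = 94/94 = 1

Summary (fraction, with percent):

explained: PC1 0.383 (38.3%), PC2 0.3511 (35.11%), PC3 0.266 (26.6%);  cumulative: 0.383, 0.734, 1


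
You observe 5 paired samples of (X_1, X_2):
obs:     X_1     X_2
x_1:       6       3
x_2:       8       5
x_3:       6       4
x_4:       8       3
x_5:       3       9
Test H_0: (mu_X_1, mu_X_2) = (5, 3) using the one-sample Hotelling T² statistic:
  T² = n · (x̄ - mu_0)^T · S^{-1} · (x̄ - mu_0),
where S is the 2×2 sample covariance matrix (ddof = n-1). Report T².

Step 1 — sample mean vector:
  mean(X_1) = (6 + 8 + 6 + 8 + 3) / 5 = 31/5 = 6.2
  mean(X_2) = (3 + 5 + 4 + 3 + 9) / 5 = 24/5 = 4.8
  x̄ = (6.2, 4.8),  deviation x̄ - mu_0 = (6.2, 4.8) - (5, 3) = (1.2, 1.8).

Step 2 — sample covariance matrix, S[i,j] = (1/(n-1)) · Σ_k (x_{k,i} - mean_i) · (x_{k,j} - mean_j), divisor n-1 = 4:
  S[X_1,X_1] = ((-0.2)·(-0.2) + (1.8)·(1.8) + (-0.2)·(-0.2) + (1.8)·(1.8) + (-3.2)·(-3.2)) / 4 = 16.8/4 = 4.2
  S[X_1,X_2] = ((-0.2)·(-1.8) + (1.8)·(0.2) + (-0.2)·(-0.8) + (1.8)·(-1.8) + (-3.2)·(4.2)) / 4 = -15.8/4 = -3.95
  S[X_2,X_2] = ((-1.8)·(-1.8) + (0.2)·(0.2) + (-0.8)·(-0.8) + (-1.8)·(-1.8) + (4.2)·(4.2)) / 4 = 24.8/4 = 6.2
  S = [[4.2, -3.95],
 [-3.95, 6.2]].

Step 3 — invert S. det(S) = 4.2·6.2 - (-3.95)² = 10.4375.
  S^{-1} = (1/det) · [[d, -b], [-b, a]] = [[0.594, 0.3784],
 [0.3784, 0.4024]].

Step 4 — quadratic form (x̄ - mu_0)^T · S^{-1} · (x̄ - mu_0):
  S^{-1} · (x̄ - mu_0) = (1.394, 1.1784),
  (x̄ - mu_0)^T · [...] = (1.2)·(1.394) + (1.8)·(1.1784) = 3.794.

Step 5 — scale by n: T² = 5 · 3.794 = 18.9701.

T² ≈ 18.9701


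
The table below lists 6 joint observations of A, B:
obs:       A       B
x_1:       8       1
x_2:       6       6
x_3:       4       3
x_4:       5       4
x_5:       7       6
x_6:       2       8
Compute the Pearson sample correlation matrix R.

Step 1 — column means:
  mean(A) = (8 + 6 + 4 + 5 + 7 + 2) / 6 = 32/6 = 5.3333
  mean(B) = (1 + 6 + 3 + 4 + 6 + 8) / 6 = 28/6 = 4.6667

Step 2 — sample variances and covariances s[i,j] = (1/(n-1)) · Σ_k (x_{k,i} - mean_i) · (x_{k,j} - mean_j), with n-1 = 5:
  s[A,A] = ((2.6667)·(2.6667) + (0.6667)·(0.6667) + (-1.3333)·(-1.3333) + (-0.3333)·(-0.3333) + (1.6667)·(1.6667) + (-3.3333)·(-3.3333)) / 5 = 23.3333/5 = 4.6667
  s[A,B] = ((2.6667)·(-3.6667) + (0.6667)·(1.3333) + (-1.3333)·(-1.6667) + (-0.3333)·(-0.6667) + (1.6667)·(1.3333) + (-3.3333)·(3.3333)) / 5 = -15.3333/5 = -3.0667
  s[B,B] = ((-3.6667)·(-3.6667) + (1.3333)·(1.3333) + (-1.6667)·(-1.6667) + (-0.6667)·(-0.6667) + (1.3333)·(1.3333) + (3.3333)·(3.3333)) / 5 = 31.3333/5 = 6.2667
  Sample standard deviations s_i = √(s[i,i]):
  s(A) = √(4.6667) = 2.1602
  s(B) = √(6.2667) = 2.5033

Step 3 — r_{ij} = s_{ij} / (s_i · s_j):
  r[A,A] = 1 (diagonal).
  r[A,B] = -3.0667 / (2.1602 · 2.5033) = -3.0667 / 5.4078 = -0.5671
  r[B,B] = 1 (diagonal).

R is symmetric with unit diagonal. Assembling:

R = [[1, -0.5671],
 [-0.5671, 1]]


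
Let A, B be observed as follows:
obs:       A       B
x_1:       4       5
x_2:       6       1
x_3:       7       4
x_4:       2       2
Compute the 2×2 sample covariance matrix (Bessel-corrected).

Step 1 — column means:
  mean(A) = (4 + 6 + 7 + 2) / 4 = 19/4 = 4.75
  mean(B) = (5 + 1 + 4 + 2) / 4 = 12/4 = 3

Step 2 — sample covariance S[i,j] = (1/(n-1)) · Σ_k (x_{k,i} - mean_i) · (x_{k,j} - mean_j), with n-1 = 3.
  S[A,A] = ((-0.75)·(-0.75) + (1.25)·(1.25) + (2.25)·(2.25) + (-2.75)·(-2.75)) / 3 = 14.75/3 = 4.9167
  S[A,B] = ((-0.75)·(2) + (1.25)·(-2) + (2.25)·(1) + (-2.75)·(-1)) / 3 = 1/3 = 0.3333
  S[B,B] = ((2)·(2) + (-2)·(-2) + (1)·(1) + (-1)·(-1)) / 3 = 10/3 = 3.3333

S is symmetric (S[j,i] = S[i,j]). Assembling:

S = [[4.9167, 0.3333],
 [0.3333, 3.3333]]


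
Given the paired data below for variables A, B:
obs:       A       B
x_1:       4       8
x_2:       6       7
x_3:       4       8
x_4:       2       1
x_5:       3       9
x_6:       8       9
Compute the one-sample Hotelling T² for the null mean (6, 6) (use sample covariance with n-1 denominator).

Step 1 — sample mean vector:
  mean(A) = (4 + 6 + 4 + 2 + 3 + 8) / 6 = 27/6 = 4.5
  mean(B) = (8 + 7 + 8 + 1 + 9 + 9) / 6 = 42/6 = 7
  x̄ = (4.5, 7),  deviation x̄ - mu_0 = (4.5, 7) - (6, 6) = (-1.5, 1).

Step 2 — sample covariance matrix, S[i,j] = (1/(n-1)) · Σ_k (x_{k,i} - mean_i) · (x_{k,j} - mean_j), divisor n-1 = 5:
  S[A,A] = ((-0.5)·(-0.5) + (1.5)·(1.5) + (-0.5)·(-0.5) + (-2.5)·(-2.5) + (-1.5)·(-1.5) + (3.5)·(3.5)) / 5 = 23.5/5 = 4.7
  S[A,B] = ((-0.5)·(1) + (1.5)·(0) + (-0.5)·(1) + (-2.5)·(-6) + (-1.5)·(2) + (3.5)·(2)) / 5 = 18/5 = 3.6
  S[B,B] = ((1)·(1) + (0)·(0) + (1)·(1) + (-6)·(-6) + (2)·(2) + (2)·(2)) / 5 = 46/5 = 9.2
  S = [[4.7, 3.6],
 [3.6, 9.2]].

Step 3 — invert S. det(S) = 4.7·9.2 - (3.6)² = 30.28.
  S^{-1} = (1/det) · [[d, -b], [-b, a]] = [[0.3038, -0.1189],
 [-0.1189, 0.1552]].

Step 4 — quadratic form (x̄ - mu_0)^T · S^{-1} · (x̄ - mu_0):
  S^{-1} · (x̄ - mu_0) = (-0.5746, 0.3336),
  (x̄ - mu_0)^T · [...] = (-1.5)·(-0.5746) + (1)·(0.3336) = 1.1955.

Step 5 — scale by n: T² = 6 · 1.1955 = 7.1731.

T² ≈ 7.1731


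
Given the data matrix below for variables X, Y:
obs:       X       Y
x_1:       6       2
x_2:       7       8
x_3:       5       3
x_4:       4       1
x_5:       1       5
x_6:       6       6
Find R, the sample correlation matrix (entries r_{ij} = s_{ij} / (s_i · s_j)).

Step 1 — column means:
  mean(X) = (6 + 7 + 5 + 4 + 1 + 6) / 6 = 29/6 = 4.8333
  mean(Y) = (2 + 8 + 3 + 1 + 5 + 6) / 6 = 25/6 = 4.1667

Step 2 — sample variances and covariances s[i,j] = (1/(n-1)) · Σ_k (x_{k,i} - mean_i) · (x_{k,j} - mean_j), with n-1 = 5:
  s[X,X] = ((1.1667)·(1.1667) + (2.1667)·(2.1667) + (0.1667)·(0.1667) + (-0.8333)·(-0.8333) + (-3.8333)·(-3.8333) + (1.1667)·(1.1667)) / 5 = 22.8333/5 = 4.5667
  s[X,Y] = ((1.1667)·(-2.1667) + (2.1667)·(3.8333) + (0.1667)·(-1.1667) + (-0.8333)·(-3.1667) + (-3.8333)·(0.8333) + (1.1667)·(1.8333)) / 5 = 7.1667/5 = 1.4333
  s[Y,Y] = ((-2.1667)·(-2.1667) + (3.8333)·(3.8333) + (-1.1667)·(-1.1667) + (-3.1667)·(-3.1667) + (0.8333)·(0.8333) + (1.8333)·(1.8333)) / 5 = 34.8333/5 = 6.9667
  Sample standard deviations s_i = √(s[i,i]):
  s(X) = √(4.5667) = 2.137
  s(Y) = √(6.9667) = 2.6394

Step 3 — r_{ij} = s_{ij} / (s_i · s_j):
  r[X,X] = 1 (diagonal).
  r[X,Y] = 1.4333 / (2.137 · 2.6394) = 1.4333 / 5.6404 = 0.2541
  r[Y,Y] = 1 (diagonal).

R is symmetric with unit diagonal. Assembling:

R = [[1, 0.2541],
 [0.2541, 1]]


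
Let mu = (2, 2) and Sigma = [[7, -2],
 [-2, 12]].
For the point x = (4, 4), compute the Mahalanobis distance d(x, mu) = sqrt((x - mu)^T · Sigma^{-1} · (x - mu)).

Step 1 — centre the observation: (x - mu) = (2, 2).

Step 2 — invert Sigma. det(Sigma) = 7·12 - (-2)² = 80.
  Sigma^{-1} = (1/det) · [[d, -b], [-b, a]] = [[0.15, 0.025],
 [0.025, 0.0875]].

Step 3 — form the quadratic (x - mu)^T · Sigma^{-1} · (x - mu):
  Sigma^{-1} · (x - mu) = (0.35, 0.225).
  (x - mu)^T · [Sigma^{-1} · (x - mu)] = (2)·(0.35) + (2)·(0.225) = 1.15.

Step 4 — take square root: d = √(1.15) ≈ 1.0724.

d(x, mu) = √(1.15) ≈ 1.0724


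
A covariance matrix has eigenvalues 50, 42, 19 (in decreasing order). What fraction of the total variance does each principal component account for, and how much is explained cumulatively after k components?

Step 1 — total variance = trace(Sigma) = Σ λ_i = 50 + 42 + 19 = 111.

Step 2 — fraction explained by component i = λ_i / Σ λ:
  PC1: 50/111 = 0.4505
  PC2: 42/111 = 0.3784
  PC3: 19/111 = 0.1712

Step 3 — cumulative fraction after k components = (λ_1 + ... + λ_k) / Σ λ:
  k = 1: 50/111 = 0.4505
  k = 2: (50 + 42)/111 = 92/111 = 0.8288
  k = 3: (50 + 42 + 19)/111 = 111/111 = 1

Summary (fraction, with percent):

explained: PC1 0.4505 (45.05%), PC2 0.3784 (37.84%), PC3 0.1712 (17.12%);  cumulative: 0.4505, 0.8288, 1


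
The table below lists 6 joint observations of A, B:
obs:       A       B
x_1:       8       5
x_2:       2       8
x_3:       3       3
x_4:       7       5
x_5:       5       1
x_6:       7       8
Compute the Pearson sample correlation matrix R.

Step 1 — column means:
  mean(A) = (8 + 2 + 3 + 7 + 5 + 7) / 6 = 32/6 = 5.3333
  mean(B) = (5 + 8 + 3 + 5 + 1 + 8) / 6 = 30/6 = 5

Step 2 — sample variances and covariances s[i,j] = (1/(n-1)) · Σ_k (x_{k,i} - mean_i) · (x_{k,j} - mean_j), with n-1 = 5:
  s[A,A] = ((2.6667)·(2.6667) + (-3.3333)·(-3.3333) + (-2.3333)·(-2.3333) + (1.6667)·(1.6667) + (-0.3333)·(-0.3333) + (1.6667)·(1.6667)) / 5 = 29.3333/5 = 5.8667
  s[A,B] = ((2.6667)·(0) + (-3.3333)·(3) + (-2.3333)·(-2) + (1.6667)·(0) + (-0.3333)·(-4) + (1.6667)·(3)) / 5 = 1/5 = 0.2
  s[B,B] = ((0)·(0) + (3)·(3) + (-2)·(-2) + (0)·(0) + (-4)·(-4) + (3)·(3)) / 5 = 38/5 = 7.6
  Sample standard deviations s_i = √(s[i,i]):
  s(A) = √(5.8667) = 2.4221
  s(B) = √(7.6) = 2.7568

Step 3 — r_{ij} = s_{ij} / (s_i · s_j):
  r[A,A] = 1 (diagonal).
  r[A,B] = 0.2 / (2.4221 · 2.7568) = 0.2 / 6.6773 = 0.03
  r[B,B] = 1 (diagonal).

R is symmetric with unit diagonal. Assembling:

R = [[1, 0.03],
 [0.03, 1]]


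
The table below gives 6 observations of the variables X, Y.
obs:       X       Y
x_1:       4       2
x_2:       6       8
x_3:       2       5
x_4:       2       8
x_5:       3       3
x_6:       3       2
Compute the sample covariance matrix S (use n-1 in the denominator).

Step 1 — column means:
  mean(X) = (4 + 6 + 2 + 2 + 3 + 3) / 6 = 20/6 = 3.3333
  mean(Y) = (2 + 8 + 5 + 8 + 3 + 2) / 6 = 28/6 = 4.6667

Step 2 — sample covariance S[i,j] = (1/(n-1)) · Σ_k (x_{k,i} - mean_i) · (x_{k,j} - mean_j), with n-1 = 5.
  S[X,X] = ((0.6667)·(0.6667) + (2.6667)·(2.6667) + (-1.3333)·(-1.3333) + (-1.3333)·(-1.3333) + (-0.3333)·(-0.3333) + (-0.3333)·(-0.3333)) / 5 = 11.3333/5 = 2.2667
  S[X,Y] = ((0.6667)·(-2.6667) + (2.6667)·(3.3333) + (-1.3333)·(0.3333) + (-1.3333)·(3.3333) + (-0.3333)·(-1.6667) + (-0.3333)·(-2.6667)) / 5 = 3.6667/5 = 0.7333
  S[Y,Y] = ((-2.6667)·(-2.6667) + (3.3333)·(3.3333) + (0.3333)·(0.3333) + (3.3333)·(3.3333) + (-1.6667)·(-1.6667) + (-2.6667)·(-2.6667)) / 5 = 39.3333/5 = 7.8667

S is symmetric (S[j,i] = S[i,j]). Assembling:

S = [[2.2667, 0.7333],
 [0.7333, 7.8667]]


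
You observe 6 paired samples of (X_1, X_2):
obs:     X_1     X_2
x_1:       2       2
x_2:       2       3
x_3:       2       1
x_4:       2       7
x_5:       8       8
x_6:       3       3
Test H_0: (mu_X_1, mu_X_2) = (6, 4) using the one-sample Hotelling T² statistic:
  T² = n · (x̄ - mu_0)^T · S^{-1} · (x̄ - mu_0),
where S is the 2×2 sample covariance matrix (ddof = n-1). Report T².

Step 1 — sample mean vector:
  mean(X_1) = (2 + 2 + 2 + 2 + 8 + 3) / 6 = 19/6 = 3.1667
  mean(X_2) = (2 + 3 + 1 + 7 + 8 + 3) / 6 = 24/6 = 4
  x̄ = (3.1667, 4),  deviation x̄ - mu_0 = (3.1667, 4) - (6, 4) = (-2.8333, 0).

Step 2 — sample covariance matrix, S[i,j] = (1/(n-1)) · Σ_k (x_{k,i} - mean_i) · (x_{k,j} - mean_j), divisor n-1 = 5:
  S[X_1,X_1] = ((-1.1667)·(-1.1667) + (-1.1667)·(-1.1667) + (-1.1667)·(-1.1667) + (-1.1667)·(-1.1667) + (4.8333)·(4.8333) + (-0.1667)·(-0.1667)) / 5 = 28.8333/5 = 5.7667
  S[X_1,X_2] = ((-1.1667)·(-2) + (-1.1667)·(-1) + (-1.1667)·(-3) + (-1.1667)·(3) + (4.8333)·(4) + (-0.1667)·(-1)) / 5 = 23/5 = 4.6
  S[X_2,X_2] = ((-2)·(-2) + (-1)·(-1) + (-3)·(-3) + (3)·(3) + (4)·(4) + (-1)·(-1)) / 5 = 40/5 = 8
  S = [[5.7667, 4.6],
 [4.6, 8]].

Step 3 — invert S. det(S) = 5.7667·8 - (4.6)² = 24.9733.
  S^{-1} = (1/det) · [[d, -b], [-b, a]] = [[0.3203, -0.1842],
 [-0.1842, 0.2309]].

Step 4 — quadratic form (x̄ - mu_0)^T · S^{-1} · (x̄ - mu_0):
  S^{-1} · (x̄ - mu_0) = (-0.9076, 0.5219),
  (x̄ - mu_0)^T · [...] = (-2.8333)·(-0.9076) + (0)·(0.5219) = 2.5716.

Step 5 — scale by n: T² = 6 · 2.5716 = 15.4298.

T² ≈ 15.4298


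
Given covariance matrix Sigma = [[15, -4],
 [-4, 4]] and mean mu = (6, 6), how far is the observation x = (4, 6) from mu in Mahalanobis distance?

Step 1 — centre the observation: (x - mu) = (-2, 0).

Step 2 — invert Sigma. det(Sigma) = 15·4 - (-4)² = 44.
  Sigma^{-1} = (1/det) · [[d, -b], [-b, a]] = [[0.0909, 0.0909],
 [0.0909, 0.3409]].

Step 3 — form the quadratic (x - mu)^T · Sigma^{-1} · (x - mu):
  Sigma^{-1} · (x - mu) = (-0.1818, -0.1818).
  (x - mu)^T · [Sigma^{-1} · (x - mu)] = (-2)·(-0.1818) + (0)·(-0.1818) = 0.3636.

Step 4 — take square root: d = √(0.3636) ≈ 0.603.

d(x, mu) = √(0.3636) ≈ 0.603


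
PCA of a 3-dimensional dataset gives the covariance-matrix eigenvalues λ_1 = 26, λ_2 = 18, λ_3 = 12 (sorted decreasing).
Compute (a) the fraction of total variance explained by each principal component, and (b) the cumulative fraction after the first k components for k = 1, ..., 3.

Step 1 — total variance = trace(Sigma) = Σ λ_i = 26 + 18 + 12 = 56.

Step 2 — fraction explained by component i = λ_i / Σ λ:
  PC1: 26/56 = 0.4643
  PC2: 18/56 = 0.3214
  PC3: 12/56 = 0.2143

Step 3 — cumulative fraction after k components = (λ_1 + ... + λ_k) / Σ λ:
  k = 1: 26/56 = 0.4643
  k = 2: (26 + 18)/56 = 44/56 = 0.7857
  k = 3: (26 + 18 + 12)/56 = 56/56 = 1

Summary (fraction, with percent):

explained: PC1 0.4643 (46.43%), PC2 0.3214 (32.14%), PC3 0.2143 (21.43%);  cumulative: 0.4643, 0.7857, 1


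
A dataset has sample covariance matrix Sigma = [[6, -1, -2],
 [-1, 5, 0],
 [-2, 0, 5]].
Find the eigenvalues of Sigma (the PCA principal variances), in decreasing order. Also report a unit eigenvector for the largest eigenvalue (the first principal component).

Step 1 — characteristic polynomial p(λ) = det(λI - Sigma) = λ³ - tr·λ² + c_1·λ - det, where tr = trace, c_1 = sum of the principal 2×2 minors, det = det(Sigma):
  tr = 6 + 5 + 5 = 16,
  c_1 = (6·5 - (-1)²) + (6·5 - (-2)²) + (5·5 - (0)²) = 29 + 26 + 25 = 80,
  det = 6·(5·5 - (0)²) - (-1)·((-1)·5 - (0)·(-2)) + (-2)·((-1)·(0) - 5·(-2)) = 6·(25) - (-1)·(-5) + (-2)·(10) = 125.
  So p(λ) = λ³ - 16λ² + 80λ - 125.
Step 2 — look for an integer root (rational root theorem: any rational root is an integer divisor of 125). Testing λ = 5:
  p(5) = 125 - 400 + 400 - 125 = 0  ✓
  Dividing out (λ - 5): p(λ) = (λ - 5)(λ² - 11λ + 25).
Step 3 — remaining eigenvalues from the quadratic λ² - 11λ + 25 = 0:
  Δ = 11² - 4·25 = 121 - 100 = 21,  λ = (11 ± √21)/2 = (11 ± 4.5826)/2 ≈ 7.7913 or 3.2087.
  Sorted: λ_1 = 7.7913,  λ_2 = 5,  λ_3 = 3.2087  (check: sum = 16 = tr ✓).

Step 4 — unit eigenvector for λ_1 ≈ 7.7913: v spans the null space of (Sigma - λ_1 I), whose rows are
  r_1 = (-1.7913, -1, -2),  r_2 = (-1, -2.7913, 0),  r_3 = (-2, 0, -2.7913).
  v is orthogonal to every row, so take v ∝ r_1 × r_2 = ((-1)·(0) - (-2)·(-2.7913), (-2)·(-1) - (-1.7913)·(0), (-1.7913)·(-2.7913) - (-1)·(-1)) ≈ (-5.5826, 2, 4).
  Rescale (multiply by -1 so the first nonzero entry is positive): u = (5.5826, -2, -4).
  ||u|| = √((5.5826)² + (-2)² + (-4)²) = √(51.1652) ≈ 7.153,  v_1 = u/||u|| ≈ (0.7805, -0.2796, -0.5592) (||v_1|| = 1).

λ_1 = 7.7913,  λ_2 = 5,  λ_3 = 3.2087;  v_1 ≈ (0.7805, -0.2796, -0.5592)


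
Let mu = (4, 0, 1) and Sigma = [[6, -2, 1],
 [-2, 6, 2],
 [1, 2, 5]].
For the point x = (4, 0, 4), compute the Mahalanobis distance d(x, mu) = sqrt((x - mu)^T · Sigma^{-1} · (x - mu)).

Step 1 — centre the observation: (x - mu) = (0, 0, 3).

Step 2 — invert Sigma (cofactor / det for 3×3, or solve directly):
  Sigma^{-1} = [[0.2131, 0.0984, -0.082],
 [0.0984, 0.2377, -0.1148],
 [-0.082, -0.1148, 0.2623]].

Step 3 — form the quadratic (x - mu)^T · Sigma^{-1} · (x - mu):
  Sigma^{-1} · (x - mu) = (-0.2459, -0.3443, 0.7869).
  (x - mu)^T · [Sigma^{-1} · (x - mu)] = (0)·(-0.2459) + (0)·(-0.3443) + (3)·(0.7869) = 2.3607.

Step 4 — take square root: d = √(2.3607) ≈ 1.5364.

d(x, mu) = √(2.3607) ≈ 1.5364


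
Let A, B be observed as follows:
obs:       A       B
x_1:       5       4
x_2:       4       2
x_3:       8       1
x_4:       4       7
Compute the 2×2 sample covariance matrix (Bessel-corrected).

Step 1 — column means:
  mean(A) = (5 + 4 + 8 + 4) / 4 = 21/4 = 5.25
  mean(B) = (4 + 2 + 1 + 7) / 4 = 14/4 = 3.5

Step 2 — sample covariance S[i,j] = (1/(n-1)) · Σ_k (x_{k,i} - mean_i) · (x_{k,j} - mean_j), with n-1 = 3.
  S[A,A] = ((-0.25)·(-0.25) + (-1.25)·(-1.25) + (2.75)·(2.75) + (-1.25)·(-1.25)) / 3 = 10.75/3 = 3.5833
  S[A,B] = ((-0.25)·(0.5) + (-1.25)·(-1.5) + (2.75)·(-2.5) + (-1.25)·(3.5)) / 3 = -9.5/3 = -3.1667
  S[B,B] = ((0.5)·(0.5) + (-1.5)·(-1.5) + (-2.5)·(-2.5) + (3.5)·(3.5)) / 3 = 21/3 = 7

S is symmetric (S[j,i] = S[i,j]). Assembling:

S = [[3.5833, -3.1667],
 [-3.1667, 7]]


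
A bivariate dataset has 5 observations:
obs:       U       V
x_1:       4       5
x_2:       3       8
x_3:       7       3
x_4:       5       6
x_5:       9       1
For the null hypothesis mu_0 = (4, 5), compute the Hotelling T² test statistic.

Step 1 — sample mean vector:
  mean(U) = (4 + 3 + 7 + 5 + 9) / 5 = 28/5 = 5.6
  mean(V) = (5 + 8 + 3 + 6 + 1) / 5 = 23/5 = 4.6
  x̄ = (5.6, 4.6),  deviation x̄ - mu_0 = (5.6, 4.6) - (4, 5) = (1.6, -0.4).

Step 2 — sample covariance matrix, S[i,j] = (1/(n-1)) · Σ_k (x_{k,i} - mean_i) · (x_{k,j} - mean_j), divisor n-1 = 4:
  S[U,U] = ((-1.6)·(-1.6) + (-2.6)·(-2.6) + (1.4)·(1.4) + (-0.6)·(-0.6) + (3.4)·(3.4)) / 4 = 23.2/4 = 5.8
  S[U,V] = ((-1.6)·(0.4) + (-2.6)·(3.4) + (1.4)·(-1.6) + (-0.6)·(1.4) + (3.4)·(-3.6)) / 4 = -24.8/4 = -6.2
  S[V,V] = ((0.4)·(0.4) + (3.4)·(3.4) + (-1.6)·(-1.6) + (1.4)·(1.4) + (-3.6)·(-3.6)) / 4 = 29.2/4 = 7.3
  S = [[5.8, -6.2],
 [-6.2, 7.3]].

Step 3 — invert S. det(S) = 5.8·7.3 - (-6.2)² = 3.9.
  S^{-1} = (1/det) · [[d, -b], [-b, a]] = [[1.8718, 1.5897],
 [1.5897, 1.4872]].

Step 4 — quadratic form (x̄ - mu_0)^T · S^{-1} · (x̄ - mu_0):
  S^{-1} · (x̄ - mu_0) = (2.359, 1.9487),
  (x̄ - mu_0)^T · [...] = (1.6)·(2.359) + (-0.4)·(1.9487) = 2.9949.

Step 5 — scale by n: T² = 5 · 2.9949 = 14.9744.

T² ≈ 14.9744


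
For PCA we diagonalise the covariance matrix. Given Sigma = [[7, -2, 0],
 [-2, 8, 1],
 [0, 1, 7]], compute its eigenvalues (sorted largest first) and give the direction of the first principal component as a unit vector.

Step 1 — characteristic polynomial p(λ) = det(λI - Sigma) = λ³ - tr·λ² + c_1·λ - det, where tr = trace, c_1 = sum of the principal 2×2 minors, det = det(Sigma):
  tr = 7 + 8 + 7 = 22,
  c_1 = (7·8 - (-2)²) + (7·7 - (0)²) + (8·7 - (1)²) = 52 + 49 + 55 = 156,
  det = 7·(8·7 - (1)²) - (-2)·((-2)·7 - (1)·(0)) + (0)·((-2)·(1) - 8·(0)) = 7·(55) - (-2)·(-14) + (0)·(-2) = 357.
  So p(λ) = λ³ - 22λ² + 156λ - 357.
Step 2 — look for an integer root (rational root theorem: any rational root is an integer divisor of 357). Testing λ = 7:
  p(7) = 343 - 1078 + 1092 - 357 = 0  ✓
  Dividing out (λ - 7): p(λ) = (λ - 7)(λ² - 15λ + 51).
Step 3 — remaining eigenvalues from the quadratic λ² - 15λ + 51 = 0:
  Δ = 15² - 4·51 = 225 - 204 = 21,  λ = (15 ± √21)/2 = (15 ± 4.5826)/2 ≈ 9.7913 or 5.2087.
  Sorted: λ_1 = 9.7913,  λ_2 = 7,  λ_3 = 5.2087  (check: sum = 22 = tr ✓).

Step 4 — unit eigenvector for λ_1 ≈ 9.7913: v spans the null space of (Sigma - λ_1 I), whose rows are
  r_1 = (-2.7913, -2, 0),  r_2 = (-2, -1.7913, 1),  r_3 = (0, 1, -2.7913).
  v is orthogonal to every row, so take v ∝ r_1 × r_2 = ((-2)·(1) - (0)·(-1.7913), (0)·(-2) - (-2.7913)·(1), (-2.7913)·(-1.7913) - (-2)·(-2)) ≈ (-2, 2.7913, 1).
  Rescale (multiply by -1 so the first nonzero entry is positive): u = (2, -2.7913, -1).
  ||u|| = √((2)² + (-2.7913)² + (-1)²) = √(12.7913) ≈ 3.5765,  v_1 = u/||u|| ≈ (0.5592, -0.7805, -0.2796) (||v_1|| = 1).

λ_1 = 9.7913,  λ_2 = 7,  λ_3 = 5.2087;  v_1 ≈ (0.5592, -0.7805, -0.2796)


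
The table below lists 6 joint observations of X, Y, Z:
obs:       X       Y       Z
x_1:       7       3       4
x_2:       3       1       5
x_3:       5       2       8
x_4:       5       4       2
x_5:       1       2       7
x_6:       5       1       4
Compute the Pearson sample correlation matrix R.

Step 1 — column means:
  mean(X) = (7 + 3 + 5 + 5 + 1 + 5) / 6 = 26/6 = 4.3333
  mean(Y) = (3 + 1 + 2 + 4 + 2 + 1) / 6 = 13/6 = 2.1667
  mean(Z) = (4 + 5 + 8 + 2 + 7 + 4) / 6 = 30/6 = 5

Step 2 — sample variances and covariances s[i,j] = (1/(n-1)) · Σ_k (x_{k,i} - mean_i) · (x_{k,j} - mean_j), with n-1 = 5:
  s[X,X] = ((2.6667)·(2.6667) + (-1.3333)·(-1.3333) + (0.6667)·(0.6667) + (0.6667)·(0.6667) + (-3.3333)·(-3.3333) + (0.6667)·(0.6667)) / 5 = 21.3333/5 = 4.2667
  s[X,Y] = ((2.6667)·(0.8333) + (-1.3333)·(-1.1667) + (0.6667)·(-0.1667) + (0.6667)·(1.8333) + (-3.3333)·(-0.1667) + (0.6667)·(-1.1667)) / 5 = 4.6667/5 = 0.9333
  s[X,Z] = ((2.6667)·(-1) + (-1.3333)·(0) + (0.6667)·(3) + (0.6667)·(-3) + (-3.3333)·(2) + (0.6667)·(-1)) / 5 = -10/5 = -2
  s[Y,Y] = ((0.8333)·(0.8333) + (-1.1667)·(-1.1667) + (-0.1667)·(-0.1667) + (1.8333)·(1.8333) + (-0.1667)·(-0.1667) + (-1.1667)·(-1.1667)) / 5 = 6.8333/5 = 1.3667
  s[Y,Z] = ((0.8333)·(-1) + (-1.1667)·(0) + (-0.1667)·(3) + (1.8333)·(-3) + (-0.1667)·(2) + (-1.1667)·(-1)) / 5 = -6/5 = -1.2
  s[Z,Z] = ((-1)·(-1) + (0)·(0) + (3)·(3) + (-3)·(-3) + (2)·(2) + (-1)·(-1)) / 5 = 24/5 = 4.8
  Sample standard deviations s_i = √(s[i,i]):
  s(X) = √(4.2667) = 2.0656
  s(Y) = √(1.3667) = 1.169
  s(Z) = √(4.8) = 2.1909

Step 3 — r_{ij} = s_{ij} / (s_i · s_j):
  r[X,X] = 1 (diagonal).
  r[X,Y] = 0.9333 / (2.0656 · 1.169) = 0.9333 / 2.4148 = 0.3865
  r[X,Z] = -2 / (2.0656 · 2.1909) = -2 / 4.5255 = -0.4419
  r[Y,Y] = 1 (diagonal).
  r[Y,Z] = -1.2 / (1.169 · 2.1909) = -1.2 / 2.5612 = -0.4685
  r[Z,Z] = 1 (diagonal).

R is symmetric with unit diagonal. Assembling:

R = [[1, 0.3865, -0.4419],
 [0.3865, 1, -0.4685],
 [-0.4419, -0.4685, 1]]


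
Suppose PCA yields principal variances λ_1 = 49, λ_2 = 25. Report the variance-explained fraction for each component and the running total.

Step 1 — total variance = trace(Sigma) = Σ λ_i = 49 + 25 = 74.

Step 2 — fraction explained by component i = λ_i / Σ λ:
  PC1: 49/74 = 0.6622
  PC2: 25/74 = 0.3378

Step 3 — cumulative fraction after k components = (λ_1 + ... + λ_k) / Σ λ:
  k = 1: 49/74 = 0.6622
  k = 2: (49 + 25)/74 = 74/74 = 1

Summary (fraction, with percent):

explained: PC1 0.6622 (66.22%), PC2 0.3378 (33.78%);  cumulative: 0.6622, 1


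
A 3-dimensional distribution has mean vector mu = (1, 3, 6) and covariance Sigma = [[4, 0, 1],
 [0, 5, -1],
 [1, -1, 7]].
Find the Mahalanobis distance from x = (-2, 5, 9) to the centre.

Step 1 — centre the observation: (x - mu) = (-3, 2, 3).

Step 2 — invert Sigma (cofactor / det for 3×3, or solve directly):
  Sigma^{-1} = [[0.2595, -0.0076, -0.0382],
 [-0.0076, 0.2061, 0.0305],
 [-0.0382, 0.0305, 0.1527]].

Step 3 — form the quadratic (x - mu)^T · Sigma^{-1} · (x - mu):
  Sigma^{-1} · (x - mu) = (-0.9084, 0.5267, 0.6336).
  (x - mu)^T · [Sigma^{-1} · (x - mu)] = (-3)·(-0.9084) + (2)·(0.5267) + (3)·(0.6336) = 5.6794.

Step 4 — take square root: d = √(5.6794) ≈ 2.3831.

d(x, mu) = √(5.6794) ≈ 2.3831


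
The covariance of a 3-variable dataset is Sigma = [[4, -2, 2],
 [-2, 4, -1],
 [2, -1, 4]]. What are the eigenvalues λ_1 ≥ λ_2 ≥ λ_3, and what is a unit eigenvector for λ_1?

Step 1 — characteristic polynomial p(λ) = det(λI - Sigma) = λ³ - tr·λ² + c_1·λ - det, where tr = trace, c_1 = sum of the principal 2×2 minors, det = det(Sigma):
  tr = 4 + 4 + 4 = 12,
  c_1 = (4·4 - (-2)²) + (4·4 - (2)²) + (4·4 - (-1)²) = 12 + 12 + 15 = 39,
  det = 4·(4·4 - (-1)²) - (-2)·((-2)·4 - (-1)·(2)) + (2)·((-2)·(-1) - 4·(2)) = 4·(15) - (-2)·(-6) + (2)·(-6) = 36.
  So p(λ) = λ³ - 12λ² + 39λ - 36.
Step 2 — look for an integer root (rational root theorem: any rational root is an integer divisor of 36). Testing λ = 3:
  p(3) = 27 - 108 + 117 - 36 = 0  ✓
  Dividing out (λ - 3): p(λ) = (λ - 3)(λ² - 9λ + 12).
Step 3 — remaining eigenvalues from the quadratic λ² - 9λ + 12 = 0:
  Δ = 9² - 4·12 = 81 - 48 = 33,  λ = (9 ± √33)/2 = (9 ± 5.7446)/2 ≈ 7.3723 or 1.6277.
  Sorted: λ_1 = 7.3723,  λ_2 = 3,  λ_3 = 1.6277  (check: sum = 12 = tr ✓).

Step 4 — unit eigenvector for λ_1 ≈ 7.3723: v spans the null space of (Sigma - λ_1 I), whose rows are
  r_1 = (-3.3723, -2, 2),  r_2 = (-2, -3.3723, -1),  r_3 = (2, -1, -3.3723).
  v is orthogonal to every row, so take v ∝ r_1 × r_2 = ((-2)·(-1) - (2)·(-3.3723), (2)·(-2) - (-3.3723)·(-1), (-3.3723)·(-3.3723) - (-2)·(-2)) ≈ (8.7446, -7.3723, 7.3723).
  Let u = (8.7446, -7.3723, 7.3723).
  ||u|| = √((8.7446)² + (-7.3723)² + (7.3723)²) = √(185.1684) ≈ 13.6077,  v_1 = u/||u|| ≈ (0.6426, -0.5418, 0.5418) (||v_1|| = 1).

λ_1 = 7.3723,  λ_2 = 3,  λ_3 = 1.6277;  v_1 ≈ (0.6426, -0.5418, 0.5418)


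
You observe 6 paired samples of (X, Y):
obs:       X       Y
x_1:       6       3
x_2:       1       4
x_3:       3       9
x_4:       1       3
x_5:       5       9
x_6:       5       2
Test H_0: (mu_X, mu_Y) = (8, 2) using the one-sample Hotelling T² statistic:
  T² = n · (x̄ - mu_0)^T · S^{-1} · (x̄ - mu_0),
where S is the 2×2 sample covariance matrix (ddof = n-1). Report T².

Step 1 — sample mean vector:
  mean(X) = (6 + 1 + 3 + 1 + 5 + 5) / 6 = 21/6 = 3.5
  mean(Y) = (3 + 4 + 9 + 3 + 9 + 2) / 6 = 30/6 = 5
  x̄ = (3.5, 5),  deviation x̄ - mu_0 = (3.5, 5) - (8, 2) = (-4.5, 3).

Step 2 — sample covariance matrix, S[i,j] = (1/(n-1)) · Σ_k (x_{k,i} - mean_i) · (x_{k,j} - mean_j), divisor n-1 = 5:
  S[X,X] = ((2.5)·(2.5) + (-2.5)·(-2.5) + (-0.5)·(-0.5) + (-2.5)·(-2.5) + (1.5)·(1.5) + (1.5)·(1.5)) / 5 = 23.5/5 = 4.7
  S[X,Y] = ((2.5)·(-2) + (-2.5)·(-1) + (-0.5)·(4) + (-2.5)·(-2) + (1.5)·(4) + (1.5)·(-3)) / 5 = 2/5 = 0.4
  S[Y,Y] = ((-2)·(-2) + (-1)·(-1) + (4)·(4) + (-2)·(-2) + (4)·(4) + (-3)·(-3)) / 5 = 50/5 = 10
  S = [[4.7, 0.4],
 [0.4, 10]].

Step 3 — invert S. det(S) = 4.7·10 - (0.4)² = 46.84.
  S^{-1} = (1/det) · [[d, -b], [-b, a]] = [[0.2135, -0.0085],
 [-0.0085, 0.1003]].

Step 4 — quadratic form (x̄ - mu_0)^T · S^{-1} · (x̄ - mu_0):
  S^{-1} · (x̄ - mu_0) = (-0.9863, 0.3395),
  (x̄ - mu_0)^T · [...] = (-4.5)·(-0.9863) + (3)·(0.3395) = 5.4569.

Step 5 — scale by n: T² = 6 · 5.4569 = 32.7412.

T² ≈ 32.7412


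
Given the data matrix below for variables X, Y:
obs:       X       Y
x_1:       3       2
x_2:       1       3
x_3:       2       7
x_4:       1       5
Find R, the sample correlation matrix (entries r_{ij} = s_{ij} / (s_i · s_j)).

Step 1 — column means:
  mean(X) = (3 + 1 + 2 + 1) / 4 = 7/4 = 1.75
  mean(Y) = (2 + 3 + 7 + 5) / 4 = 17/4 = 4.25

Step 2 — sample variances and covariances s[i,j] = (1/(n-1)) · Σ_k (x_{k,i} - mean_i) · (x_{k,j} - mean_j), with n-1 = 3:
  s[X,X] = ((1.25)·(1.25) + (-0.75)·(-0.75) + (0.25)·(0.25) + (-0.75)·(-0.75)) / 3 = 2.75/3 = 0.9167
  s[X,Y] = ((1.25)·(-2.25) + (-0.75)·(-1.25) + (0.25)·(2.75) + (-0.75)·(0.75)) / 3 = -1.75/3 = -0.5833
  s[Y,Y] = ((-2.25)·(-2.25) + (-1.25)·(-1.25) + (2.75)·(2.75) + (0.75)·(0.75)) / 3 = 14.75/3 = 4.9167
  Sample standard deviations s_i = √(s[i,i]):
  s(X) = √(0.9167) = 0.9574
  s(Y) = √(4.9167) = 2.2174

Step 3 — r_{ij} = s_{ij} / (s_i · s_j):
  r[X,X] = 1 (diagonal).
  r[X,Y] = -0.5833 / (0.9574 · 2.2174) = -0.5833 / 2.123 = -0.2748
  r[Y,Y] = 1 (diagonal).

R is symmetric with unit diagonal. Assembling:

R = [[1, -0.2748],
 [-0.2748, 1]]


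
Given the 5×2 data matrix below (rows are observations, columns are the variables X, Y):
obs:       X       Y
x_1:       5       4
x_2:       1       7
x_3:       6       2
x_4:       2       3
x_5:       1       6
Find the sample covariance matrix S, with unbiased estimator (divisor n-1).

Step 1 — column means:
  mean(X) = (5 + 1 + 6 + 2 + 1) / 5 = 15/5 = 3
  mean(Y) = (4 + 7 + 2 + 3 + 6) / 5 = 22/5 = 4.4

Step 2 — sample covariance S[i,j] = (1/(n-1)) · Σ_k (x_{k,i} - mean_i) · (x_{k,j} - mean_j), with n-1 = 4.
  S[X,X] = ((2)·(2) + (-2)·(-2) + (3)·(3) + (-1)·(-1) + (-2)·(-2)) / 4 = 22/4 = 5.5
  S[X,Y] = ((2)·(-0.4) + (-2)·(2.6) + (3)·(-2.4) + (-1)·(-1.4) + (-2)·(1.6)) / 4 = -15/4 = -3.75
  S[Y,Y] = ((-0.4)·(-0.4) + (2.6)·(2.6) + (-2.4)·(-2.4) + (-1.4)·(-1.4) + (1.6)·(1.6)) / 4 = 17.2/4 = 4.3

S is symmetric (S[j,i] = S[i,j]). Assembling:

S = [[5.5, -3.75],
 [-3.75, 4.3]]


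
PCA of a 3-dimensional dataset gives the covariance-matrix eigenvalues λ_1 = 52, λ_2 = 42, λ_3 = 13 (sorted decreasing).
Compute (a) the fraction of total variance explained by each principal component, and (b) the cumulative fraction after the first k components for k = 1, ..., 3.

Step 1 — total variance = trace(Sigma) = Σ λ_i = 52 + 42 + 13 = 107.

Step 2 — fraction explained by component i = λ_i / Σ λ:
  PC1: 52/107 = 0.486
  PC2: 42/107 = 0.3925
  PC3: 13/107 = 0.1215

Step 3 — cumulative fraction after k components = (λ_1 + ... + λ_k) / Σ λ:
  k = 1: 52/107 = 0.486
  k = 2: (52 + 42)/107 = 94/107 = 0.8785
  k = 3: (52 + 42 + 13)/107 = 107/107 = 1

Summary (fraction, with percent):

explained: PC1 0.486 (48.6%), PC2 0.3925 (39.25%), PC3 0.1215 (12.15%);  cumulative: 0.486, 0.8785, 1


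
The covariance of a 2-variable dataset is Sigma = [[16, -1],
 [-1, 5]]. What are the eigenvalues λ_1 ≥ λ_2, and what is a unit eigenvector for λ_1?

Step 1 — characteristic polynomial of 2×2 Sigma:
  det(Sigma - λI) = λ² - trace · λ + det = 0.
  trace = 16 + 5 = 21, det = 16·5 - (-1)² = 79.
Step 2 — discriminant:
  Δ = trace² - 4·det = 441 - 316 = 125.
Step 3 — eigenvalues:
  λ = (trace ± √Δ)/2 = (21 ± 11.1803)/2,
  λ_1 = 16.0902,  λ_2 = 4.9098.

Step 4 — unit eigenvector for λ_1: solve (Sigma - λ_1 I)v = 0. First row:
  (16 - 16.0902)·v_x + (-1)·v_y = 0, i.e. (-0.0902)·v_x + (-1)·v_y = 0,
  so v ∝ (b, λ_1 - a) = (-1, 0.0902); multiply by -1 so the first entry is positive: u = (1, -0.0902).
  ||u|| = √((1)² + (-0.0902)²) = √(1.0081) ≈ 1.0041,
  v_1 = u/||u|| ≈ (0.996, -0.0898) (||v_1|| = 1).

λ_1 = 16.0902,  λ_2 = 4.9098;  v_1 ≈ (0.996, -0.0898)


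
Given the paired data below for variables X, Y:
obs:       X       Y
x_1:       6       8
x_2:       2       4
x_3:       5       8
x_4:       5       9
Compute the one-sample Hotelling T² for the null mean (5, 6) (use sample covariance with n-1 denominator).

Step 1 — sample mean vector:
  mean(X) = (6 + 2 + 5 + 5) / 4 = 18/4 = 4.5
  mean(Y) = (8 + 4 + 8 + 9) / 4 = 29/4 = 7.25
  x̄ = (4.5, 7.25),  deviation x̄ - mu_0 = (4.5, 7.25) - (5, 6) = (-0.5, 1.25).

Step 2 — sample covariance matrix, S[i,j] = (1/(n-1)) · Σ_k (x_{k,i} - mean_i) · (x_{k,j} - mean_j), divisor n-1 = 3:
  S[X,X] = ((1.5)·(1.5) + (-2.5)·(-2.5) + (0.5)·(0.5) + (0.5)·(0.5)) / 3 = 9/3 = 3
  S[X,Y] = ((1.5)·(0.75) + (-2.5)·(-3.25) + (0.5)·(0.75) + (0.5)·(1.75)) / 3 = 10.5/3 = 3.5
  S[Y,Y] = ((0.75)·(0.75) + (-3.25)·(-3.25) + (0.75)·(0.75) + (1.75)·(1.75)) / 3 = 14.75/3 = 4.9167
  S = [[3, 3.5],
 [3.5, 4.9167]].

Step 3 — invert S. det(S) = 3·4.9167 - (3.5)² = 2.5.
  S^{-1} = (1/det) · [[d, -b], [-b, a]] = [[1.9667, -1.4],
 [-1.4, 1.2]].

Step 4 — quadratic form (x̄ - mu_0)^T · S^{-1} · (x̄ - mu_0):
  S^{-1} · (x̄ - mu_0) = (-2.7333, 2.2),
  (x̄ - mu_0)^T · [...] = (-0.5)·(-2.7333) + (1.25)·(2.2) = 4.1167.

Step 5 — scale by n: T² = 4 · 4.1167 = 16.4667.

T² ≈ 16.4667
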